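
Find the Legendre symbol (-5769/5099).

(-5769/5099)
  = (4429/5099)    [-5769 ≡ 4429 mod 5099]
  = (5099/4429)    [QR: 4429 ≡ 1 mod 4, sign kept]
  = (670/4429)    [5099 ≡ 670 mod 4429]
  = -(335/4429)    [4429 ≡ 5 mod 8 ⇒ (2/4429) = -1]
  = -(4429/335)    [QR: 4429 ≡ 1 mod 4, sign kept]
  = -(74/335)    [4429 ≡ 74 mod 335]
  = -(37/335)    [335 ≡ 7 mod 8 ⇒ (2/335) = +1]
  = -(335/37)    [QR: 37 ≡ 1 mod 4, sign kept]
  = -(2/37)    [335 ≡ 2 mod 37]
  = (1/37)    [37 ≡ 5 mod 8 ⇒ (2/37) = -1]
  = 1    [(1/37) = 1]

1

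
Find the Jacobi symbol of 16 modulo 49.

(16/49)
  = (1/49)    [49 ≡ 1 mod 8 ⇒ (2/49)^4 = +1]
  = 1    [(1/49) = 1]

1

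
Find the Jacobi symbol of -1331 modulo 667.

-1

(-1331|667)
  = -(1331|667)    [667 ≡ 3 mod 4 ⇒ (-1|667) = -1]
  = -(664|667)    [1331 ≡ 664 mod 667]
  = (83|667)    [667 ≡ 3 mod 8 ⇒ (2|667)^3 = -1]
  = -(667|83)    [QR: both ≡ 3 mod 4, sign flips]
  = -(3|83)    [667 ≡ 3 mod 83]
  = (83|3)    [QR: both ≡ 3 mod 4, sign flips]
  = (2|3)    [83 ≡ 2 mod 3]
  = -(1|3)    [3 ≡ 3 mod 8 ⇒ (2|3) = -1]
  = -1    [(1|3) = 1]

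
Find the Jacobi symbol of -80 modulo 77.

-1

(-80/77)
  = (80/77)    [77 ≡ 1 mod 4 ⇒ (-1/77) = +1]
  = (3/77)    [80 ≡ 3 mod 77]
  = (77/3)    [QR: 77 ≡ 1 mod 4, sign kept]
  = (2/3)    [77 ≡ 2 mod 3]
  = -(1/3)    [3 ≡ 3 mod 8 ⇒ (2/3) = -1]
  = -1    [(1/3) = 1]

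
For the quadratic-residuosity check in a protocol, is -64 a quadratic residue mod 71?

no

Reduce the numerator: -64 ≡ 7 (mod 71), so (-64/71) = (7/71).
Both 7 ≡ 3 and 71 ≡ 3 (mod 4), so reciprocity gives (7/71) = -(71/7). Reduce: 71 ≡ 1 (mod 7). Now have -(1/7).
(1/7) = 1. Collecting the sign factors: -1.
(-64/71) = -1, and 71 is prime, so -64 is not a quadratic residue mod 71.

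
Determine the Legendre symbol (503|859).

1

Both 503 ≡ 3 and 859 ≡ 3 (mod 4), so reciprocity gives (503|859) = -(859|503). Reduce: 859 ≡ 356 (mod 503). Now have -(356|503).
Factor out 2: 356 = 2^2·89. Since 503 ≡ 7 (mod 8), (2|503) = +1, and (2|503)^2 = +1. Now have -(89|503).
89 ≡ 1 (mod 4), so quadratic reciprocity gives (89|503) = (503|89). Reduce: 503 ≡ 58 (mod 89). Now have -(58|89).
Factor out 2: 58 = 2·29. Since 89 ≡ 1 (mod 8), (2|89) = +1. Now have -(29|89).
29 ≡ 1 (mod 4), so quadratic reciprocity gives (29|89) = (89|29). Reduce: 89 ≡ 2 (mod 29). Now have -(2|29).
Factor out 2: 2 = 2. Since 29 ≡ 5 (mod 8), (2|29) = -1. Now have (1|29).
(1|29) = 1. Collecting the sign factors: 1.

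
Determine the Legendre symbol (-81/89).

Pull out -1: (-81/89) = (-1/89)·(81/89). Since 89 ≡ 1 (mod 4), (-1/89) = +1. Now have (81/89).
81 ≡ 1 (mod 4), so quadratic reciprocity gives (81/89) = (89/81). Reduce: 89 ≡ 8 (mod 81). Now have (8/81).
Factor out 2: 8 = 2^3. Since 81 ≡ 1 (mod 8), (2/81) = +1, and (2/81)^3 = +1. Now have (1/81).
(1/81) = 1. Collecting the sign factors: 1.

1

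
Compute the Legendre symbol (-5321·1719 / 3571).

By multiplicativity, (-5321·1719 / 3571) = (-5321 / 3571)·(1719 / 3571).
First factor (-5321 / 3571):
Reduce the numerator: -5321 ≡ 1821 (mod 3571), so (-5321 / 3571) = (1821 / 3571).
1821 ≡ 1 (mod 4), so quadratic reciprocity gives (1821 / 3571) = (3571 / 1821). Reduce: 3571 ≡ 1750 (mod 1821). Now have (1750 / 1821).
Factor out 2: 1750 = 2·875. Since 1821 ≡ 5 (mod 8), (2 / 1821) = -1. Now have -(875 / 1821).
1821 ≡ 1 (mod 4), so quadratic reciprocity gives (875 / 1821) = (1821 / 875). Reduce: 1821 ≡ 71 (mod 875). Now have -(71 / 875).
Both 71 ≡ 3 and 875 ≡ 3 (mod 4), so reciprocity gives (71 / 875) = -(875 / 71). Reduce: 875 ≡ 23 (mod 71). Now have (23 / 71).
Both 23 ≡ 3 and 71 ≡ 3 (mod 4), so reciprocity gives (23 / 71) = -(71 / 23). Reduce: 71 ≡ 2 (mod 23). Now have -(2 / 23).
Factor out 2: 2 = 2. Since 23 ≡ 7 (mod 8), (2 / 23) = +1. Now have -(1 / 23).
(1 / 23) = 1. Collecting the sign factors: -1.
Second factor (1719 / 3571):
Both 1719 ≡ 3 and 3571 ≡ 3 (mod 4), so reciprocity gives (1719 / 3571) = -(3571 / 1719). Reduce: 3571 ≡ 133 (mod 1719). Now have -(133 / 1719).
133 ≡ 1 (mod 4), so quadratic reciprocity gives (133 / 1719) = (1719 / 133). Reduce: 1719 ≡ 123 (mod 133). Now have -(123 / 133).
133 ≡ 1 (mod 4), so quadratic reciprocity gives (123 / 133) = (133 / 123). Reduce: 133 ≡ 10 (mod 123). Now have -(10 / 123).
Factor out 2: 10 = 2·5. Since 123 ≡ 3 (mod 8), (2 / 123) = -1. Now have (5 / 123).
5 ≡ 1 (mod 4), so quadratic reciprocity gives (5 / 123) = (123 / 5). Reduce: 123 ≡ 3 (mod 5). Now have (3 / 5).
5 ≡ 1 (mod 4), so quadratic reciprocity gives (3 / 5) = (5 / 3). Reduce: 5 ≡ 2 (mod 3). Now have (2 / 3).
Factor out 2: 2 = 2. Since 3 ≡ 3 (mod 8), (2 / 3) = -1. Now have -(1 / 3).
(1 / 3) = 1. Collecting the sign factors: -1.
Product: (-1)·(-1) = 1.

1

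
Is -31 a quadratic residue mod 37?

Pull out -1: (-31/37) = (-1/37)·(31/37). Since 37 ≡ 1 (mod 4), (-1/37) = +1. Now have (31/37).
37 ≡ 1 (mod 4), so quadratic reciprocity gives (31/37) = (37/31). Reduce: 37 ≡ 6 (mod 31). Now have (6/31).
Factor out 2: 6 = 2·3. Since 31 ≡ 7 (mod 8), (2/31) = +1. Now have (3/31).
Both 3 ≡ 3 and 31 ≡ 3 (mod 4), so reciprocity gives (3/31) = -(31/3). Reduce: 31 ≡ 1 (mod 3). Now have -(1/3).
(1/3) = 1. Collecting the sign factors: -1.
The Legendre symbol is -1, so x^2 ≡ -31 (mod 37) has no solution.

no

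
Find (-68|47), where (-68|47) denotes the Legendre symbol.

(-68|47)
  = -(68|47)    [47 ≡ 3 mod 4 ⇒ (-1|47) = -1]
  = -(21|47)    [68 ≡ 21 mod 47]
  = -(47|21)    [QR: 21 ≡ 1 mod 4, sign kept]
  = -(5|21)    [47 ≡ 5 mod 21]
  = -(21|5)    [QR: 5 ≡ 1 mod 4, sign kept]
  = -(1|5)    [21 ≡ 1 mod 5]
  = -1    [(1|5) = 1]

-1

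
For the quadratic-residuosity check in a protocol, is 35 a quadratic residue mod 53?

(35/53)
  = (53/35)    [QR: 53 ≡ 1 mod 4, sign kept]
  = (18/35)    [53 ≡ 18 mod 35]
  = -(9/35)    [35 ≡ 3 mod 8 ⇒ (2/35) = -1]
  = -(35/9)    [QR: 9 ≡ 1 mod 4, sign kept]
  = -(8/9)    [35 ≡ 8 mod 9]
  = -(1/9)    [9 ≡ 1 mod 8 ⇒ (2/9)^3 = +1]
  = -1    [(1/9) = 1]
(35/53) = -1, and 53 is prime, so 35 is not a quadratic residue mod 53.

no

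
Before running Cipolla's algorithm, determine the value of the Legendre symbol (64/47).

Reduce the numerator: 64 ≡ 17 (mod 47), so (64/47) = (17/47).
17 ≡ 1 (mod 4), so quadratic reciprocity gives (17/47) = (47/17). Reduce: 47 ≡ 13 (mod 17). Now have (13/17).
13 ≡ 1 (mod 4), so quadratic reciprocity gives (13/17) = (17/13). Reduce: 17 ≡ 4 (mod 13). Now have (4/13).
Factor out 2: 4 = 2^2. Since 13 ≡ 5 (mod 8), (2/13) = -1, and (2/13)^2 = +1. Now have (1/13).
(1/13) = 1. Collecting the sign factors: 1.

1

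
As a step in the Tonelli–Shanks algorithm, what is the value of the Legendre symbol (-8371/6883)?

Reduce the numerator: -8371 ≡ 5395 (mod 6883), so (-8371/6883) = (5395/6883).
Both 5395 ≡ 3 and 6883 ≡ 3 (mod 4), so reciprocity gives (5395/6883) = -(6883/5395). Reduce: 6883 ≡ 1488 (mod 5395). Now have -(1488/5395).
Factor out 2: 1488 = 2^4·93. Since 5395 ≡ 3 (mod 8), (2/5395) = -1, and (2/5395)^4 = +1. Now have -(93/5395).
93 ≡ 1 (mod 4), so quadratic reciprocity gives (93/5395) = (5395/93). Reduce: 5395 ≡ 1 (mod 93). Now have -(1/93).
(1/93) = 1. Collecting the sign factors: -1.

-1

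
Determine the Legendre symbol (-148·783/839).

1

By multiplicativity, (-148·783/839) = (-148/839)·(783/839).
First factor (-148/839):
(-148/839)
  = (691/839)    [-148 ≡ 691 mod 839]
  = -(839/691)    [QR: both ≡ 3 mod 4, sign flips]
  = -(148/691)    [839 ≡ 148 mod 691]
  = -(37/691)    [691 ≡ 3 mod 8 ⇒ (2/691)^2 = +1]
  = -(691/37)    [QR: 37 ≡ 1 mod 4, sign kept]
  = -(25/37)    [691 ≡ 25 mod 37]
  = -(37/25)    [QR: 25 ≡ 1 mod 4, sign kept]
  = -(12/25)    [37 ≡ 12 mod 25]
  = -(3/25)    [25 ≡ 1 mod 8 ⇒ (2/25)^2 = +1]
  = -(25/3)    [QR: 25 ≡ 1 mod 4, sign kept]
  = -(1/3)    [25 ≡ 1 mod 3]
  = -1    [(1/3) = 1]
Second factor (783/839):
(783/839)
  = -(839/783)    [QR: both ≡ 3 mod 4, sign flips]
  = -(56/783)    [839 ≡ 56 mod 783]
  = -(7/783)    [783 ≡ 7 mod 8 ⇒ (2/783)^3 = +1]
  = (783/7)    [QR: both ≡ 3 mod 4, sign flips]
  = (6/7)    [783 ≡ 6 mod 7]
  = (3/7)    [7 ≡ 7 mod 8 ⇒ (2/7) = +1]
  = -(7/3)    [QR: both ≡ 3 mod 4, sign flips]
  = -(1/3)    [7 ≡ 1 mod 3]
  = -1    [(1/3) = 1]
Product: (-1)·(-1) = 1.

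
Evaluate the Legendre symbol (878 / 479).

-1

(878 / 479)
  = (399 / 479)    [878 ≡ 399 mod 479]
  = -(479 / 399)    [QR: both ≡ 3 mod 4, sign flips]
  = -(80 / 399)    [479 ≡ 80 mod 399]
  = -(5 / 399)    [399 ≡ 7 mod 8 ⇒ (2 / 399)^4 = +1]
  = -(399 / 5)    [QR: 5 ≡ 1 mod 4, sign kept]
  = -(4 / 5)    [399 ≡ 4 mod 5]
  = -(1 / 5)    [5 ≡ 5 mod 8 ⇒ (2 / 5)^2 = +1]
  = -1    [(1 / 5) = 1]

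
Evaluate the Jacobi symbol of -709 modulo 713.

(-709/713)
  = (709/713)    [713 ≡ 1 mod 4 ⇒ (-1/713) = +1]
  = (713/709)    [QR: 709 ≡ 1 mod 4, sign kept]
  = (4/709)    [713 ≡ 4 mod 709]
  = (1/709)    [709 ≡ 5 mod 8 ⇒ (2/709)^2 = +1]
  = 1    [(1/709) = 1]

1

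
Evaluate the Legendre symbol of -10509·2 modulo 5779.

By multiplicativity, (-10509·2/5779) = (-10509/5779)·(2/5779).
First factor (-10509/5779):
(-10509/5779)
  = -(10509/5779)    [5779 ≡ 3 mod 4 ⇒ (-1/5779) = -1]
  = -(4730/5779)    [10509 ≡ 4730 mod 5779]
  = (2365/5779)    [5779 ≡ 3 mod 8 ⇒ (2/5779) = -1]
  = (5779/2365)    [QR: 2365 ≡ 1 mod 4, sign kept]
  = (1049/2365)    [5779 ≡ 1049 mod 2365]
  = (2365/1049)    [QR: 1049 ≡ 1 mod 4, sign kept]
  = (267/1049)    [2365 ≡ 267 mod 1049]
  = (1049/267)    [QR: 1049 ≡ 1 mod 4, sign kept]
  = (248/267)    [1049 ≡ 248 mod 267]
  = -(31/267)    [267 ≡ 3 mod 8 ⇒ (2/267)^3 = -1]
  = (267/31)    [QR: both ≡ 3 mod 4, sign flips]
  = (19/31)    [267 ≡ 19 mod 31]
  = -(31/19)    [QR: both ≡ 3 mod 4, sign flips]
  = -(12/19)    [31 ≡ 12 mod 19]
  = -(3/19)    [19 ≡ 3 mod 8 ⇒ (2/19)^2 = +1]
  = (19/3)    [QR: both ≡ 3 mod 4, sign flips]
  = (1/3)    [19 ≡ 1 mod 3]
  = 1    [(1/3) = 1]
Second factor (2/5779):
(2/5779)
  = -(1/5779)    [5779 ≡ 3 mod 8 ⇒ (2/5779) = -1]
  = -1    [(1/5779) = 1]
Product: (1)·(-1) = -1.

-1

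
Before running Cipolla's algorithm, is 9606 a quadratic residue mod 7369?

(9606/7369)
  = (2237/7369)    [9606 ≡ 2237 mod 7369]
  = (7369/2237)    [QR: 2237 ≡ 1 mod 4, sign kept]
  = (658/2237)    [7369 ≡ 658 mod 2237]
  = -(329/2237)    [2237 ≡ 5 mod 8 ⇒ (2/2237) = -1]
  = -(2237/329)    [QR: 329 ≡ 1 mod 4, sign kept]
  = -(263/329)    [2237 ≡ 263 mod 329]
  = -(329/263)    [QR: 329 ≡ 1 mod 4, sign kept]
  = -(66/263)    [329 ≡ 66 mod 263]
  = -(33/263)    [263 ≡ 7 mod 8 ⇒ (2/263) = +1]
  = -(263/33)    [QR: 33 ≡ 1 mod 4, sign kept]
  = -(32/33)    [263 ≡ 32 mod 33]
  = -(1/33)    [33 ≡ 1 mod 8 ⇒ (2/33)^5 = +1]
  = -1    [(1/33) = 1]
(9606/7369) = -1, and 7369 is prime, so 9606 is not a quadratic residue mod 7369.

no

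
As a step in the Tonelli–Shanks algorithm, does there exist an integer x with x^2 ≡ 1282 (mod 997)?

no

Reduce the numerator: 1282 ≡ 285 (mod 997), so (1282/997) = (285/997).
285 ≡ 1 (mod 4), so quadratic reciprocity gives (285/997) = (997/285). Reduce: 997 ≡ 142 (mod 285). Now have (142/285).
Factor out 2: 142 = 2·71. Since 285 ≡ 5 (mod 8), (2/285) = -1. Now have -(71/285).
285 ≡ 1 (mod 4), so quadratic reciprocity gives (71/285) = (285/71). Reduce: 285 ≡ 1 (mod 71). Now have -(1/71).
(1/71) = 1. Collecting the sign factors: -1.
The Legendre symbol is -1, so x^2 ≡ 1282 (mod 997) has no solution.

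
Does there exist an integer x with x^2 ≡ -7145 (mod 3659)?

no

(-7145|3659)
  = (173|3659)    [-7145 ≡ 173 mod 3659]
  = (3659|173)    [QR: 173 ≡ 1 mod 4, sign kept]
  = (26|173)    [3659 ≡ 26 mod 173]
  = -(13|173)    [173 ≡ 5 mod 8 ⇒ (2|173) = -1]
  = -(173|13)    [QR: 13 ≡ 1 mod 4, sign kept]
  = -(4|13)    [173 ≡ 4 mod 13]
  = -(1|13)    [13 ≡ 5 mod 8 ⇒ (2|13)^2 = +1]
  = -1    [(1|13) = 1]
The Legendre symbol is -1, so x^2 ≡ -7145 (mod 3659) has no solution.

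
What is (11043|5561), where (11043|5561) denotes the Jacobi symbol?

Reduce the numerator: 11043 ≡ 5482 (mod 5561), so (11043|5561) = (5482|5561).
Factor out 2: 5482 = 2·2741. Since 5561 ≡ 1 (mod 8), (2|5561) = +1. Now have (2741|5561).
2741 ≡ 1 (mod 4), so quadratic reciprocity gives (2741|5561) = (5561|2741). Reduce: 5561 ≡ 79 (mod 2741). Now have (79|2741).
2741 ≡ 1 (mod 4), so quadratic reciprocity gives (79|2741) = (2741|79). Reduce: 2741 ≡ 55 (mod 79). Now have (55|79).
Both 55 ≡ 3 and 79 ≡ 3 (mod 4), so reciprocity gives (55|79) = -(79|55). Reduce: 79 ≡ 24 (mod 55). Now have -(24|55).
Factor out 2: 24 = 2^3·3. Since 55 ≡ 7 (mod 8), (2|55) = +1, and (2|55)^3 = +1. Now have -(3|55).
Both 3 ≡ 3 and 55 ≡ 3 (mod 4), so reciprocity gives (3|55) = -(55|3). Reduce: 55 ≡ 1 (mod 3). Now have (1|3).
(1|3) = 1. Collecting the sign factors: 1.

1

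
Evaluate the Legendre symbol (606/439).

1

Reduce the numerator: 606 ≡ 167 (mod 439), so (606/439) = (167/439).
Both 167 ≡ 3 and 439 ≡ 3 (mod 4), so reciprocity gives (167/439) = -(439/167). Reduce: 439 ≡ 105 (mod 167). Now have -(105/167).
105 ≡ 1 (mod 4), so quadratic reciprocity gives (105/167) = (167/105). Reduce: 167 ≡ 62 (mod 105). Now have -(62/105).
Factor out 2: 62 = 2·31. Since 105 ≡ 1 (mod 8), (2/105) = +1. Now have -(31/105).
105 ≡ 1 (mod 4), so quadratic reciprocity gives (31/105) = (105/31). Reduce: 105 ≡ 12 (mod 31). Now have -(12/31).
Factor out 2: 12 = 2^2·3. Since 31 ≡ 7 (mod 8), (2/31) = +1, and (2/31)^2 = +1. Now have -(3/31).
Both 3 ≡ 3 and 31 ≡ 3 (mod 4), so reciprocity gives (3/31) = -(31/3). Reduce: 31 ≡ 1 (mod 3). Now have (1/3).
(1/3) = 1. Collecting the sign factors: 1.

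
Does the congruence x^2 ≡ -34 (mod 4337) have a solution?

Pull out -1: (-34/4337) = (-1/4337)·(34/4337). Since 4337 ≡ 1 (mod 4), (-1/4337) = +1. Now have (34/4337).
Factor out 2: 34 = 2·17. Since 4337 ≡ 1 (mod 8), (2/4337) = +1. Now have (17/4337).
17 ≡ 1 (mod 4), so quadratic reciprocity gives (17/4337) = (4337/17). Reduce: 4337 ≡ 2 (mod 17). Now have (2/17).
Factor out 2: 2 = 2. Since 17 ≡ 1 (mod 8), (2/17) = +1. Now have (1/17).
(1/17) = 1. Collecting the sign factors: 1.
The Legendre symbol is 1, so x^2 ≡ -34 (mod 4337) has solution.

yes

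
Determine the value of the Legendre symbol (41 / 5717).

41 ≡ 1 (mod 4), so quadratic reciprocity gives (41 / 5717) = (5717 / 41). Reduce: 5717 ≡ 18 (mod 41). Now have (18 / 41).
Factor out 2: 18 = 2·9. Since 41 ≡ 1 (mod 8), (2 / 41) = +1. Now have (9 / 41).
9 ≡ 1 (mod 4), so quadratic reciprocity gives (9 / 41) = (41 / 9). Reduce: 41 ≡ 5 (mod 9). Now have (5 / 9).
5 ≡ 1 (mod 4), so quadratic reciprocity gives (5 / 9) = (9 / 5). Reduce: 9 ≡ 4 (mod 5). Now have (4 / 5).
Factor out 2: 4 = 2^2. Since 5 ≡ 5 (mod 8), (2 / 5) = -1, and (2 / 5)^2 = +1. Now have (1 / 5).
(1 / 5) = 1. Collecting the sign factors: 1.

1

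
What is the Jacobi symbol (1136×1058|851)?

By multiplicativity, (1136·1058|851) = (1136|851)·(1058|851).
First factor (1136|851):
(1136|851)
  = (285|851)    [1136 ≡ 285 mod 851]
  = (851|285)    [QR: 285 ≡ 1 mod 4, sign kept]
  = (281|285)    [851 ≡ 281 mod 285]
  = (285|281)    [QR: 281 ≡ 1 mod 4, sign kept]
  = (4|281)    [285 ≡ 4 mod 281]
  = (1|281)    [281 ≡ 1 mod 8 ⇒ (2|281)^2 = +1]
  = 1    [(1|281) = 1]
Second factor (1058|851):
(1058|851)
  = (207|851)    [1058 ≡ 207 mod 851]
  = -(851|207)    [QR: both ≡ 3 mod 4, sign flips]
  = -(23|207)    [851 ≡ 23 mod 207]
  = (207|23)    [QR: both ≡ 3 mod 4, sign flips]
  = (0|23)    [207 ≡ 0 mod 23]
  = 0    [numerator 0, gcd > 1]
Product: (1)·(0) = 0.

0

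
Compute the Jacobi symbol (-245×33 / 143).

By multiplicativity, (-245·33 / 143) = (-245 / 143)·(33 / 143).
First factor (-245 / 143):
Reduce the numerator: -245 ≡ 41 (mod 143), so (-245 / 143) = (41 / 143).
41 ≡ 1 (mod 4), so quadratic reciprocity gives (41 / 143) = (143 / 41). Reduce: 143 ≡ 20 (mod 41). Now have (20 / 41).
Factor out 2: 20 = 2^2·5. Since 41 ≡ 1 (mod 8), (2 / 41) = +1, and (2 / 41)^2 = +1. Now have (5 / 41).
5 ≡ 1 (mod 4), so quadratic reciprocity gives (5 / 41) = (41 / 5). Reduce: 41 ≡ 1 (mod 5). Now have (1 / 5).
(1 / 5) = 1. Collecting the sign factors: 1.
Second factor (33 / 143):
33 ≡ 1 (mod 4), so quadratic reciprocity gives (33 / 143) = (143 / 33). Reduce: 143 ≡ 11 (mod 33). Now have (11 / 33).
33 ≡ 1 (mod 4), so quadratic reciprocity gives (11 / 33) = (33 / 11). Reduce: 33 ≡ 0 (mod 11). Now have (0 / 11).
The numerator is now 0 with denominator 11 > 1: the symbol is 0.
Product: (1)·(0) = 0.

0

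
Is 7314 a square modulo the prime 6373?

Reduce the numerator: 7314 ≡ 941 (mod 6373), so (7314/6373) = (941/6373).
941 ≡ 1 (mod 4), so quadratic reciprocity gives (941/6373) = (6373/941). Reduce: 6373 ≡ 727 (mod 941). Now have (727/941).
941 ≡ 1 (mod 4), so quadratic reciprocity gives (727/941) = (941/727). Reduce: 941 ≡ 214 (mod 727). Now have (214/727).
Factor out 2: 214 = 2·107. Since 727 ≡ 7 (mod 8), (2/727) = +1. Now have (107/727).
Both 107 ≡ 3 and 727 ≡ 3 (mod 4), so reciprocity gives (107/727) = -(727/107). Reduce: 727 ≡ 85 (mod 107). Now have -(85/107).
85 ≡ 1 (mod 4), so quadratic reciprocity gives (85/107) = (107/85). Reduce: 107 ≡ 22 (mod 85). Now have -(22/85).
Factor out 2: 22 = 2·11. Since 85 ≡ 5 (mod 8), (2/85) = -1. Now have (11/85).
85 ≡ 1 (mod 4), so quadratic reciprocity gives (11/85) = (85/11). Reduce: 85 ≡ 8 (mod 11). Now have (8/11).
Factor out 2: 8 = 2^3. Since 11 ≡ 3 (mod 8), (2/11) = -1, and (2/11)^3 = -1. Now have -(1/11).
(1/11) = 1. Collecting the sign factors: -1.
The Legendre symbol is -1, so x^2 ≡ 7314 (mod 6373) has no solution.

no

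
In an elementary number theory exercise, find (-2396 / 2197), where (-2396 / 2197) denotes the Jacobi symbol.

1

(-2396 / 2197)
  = (1998 / 2197)    [-2396 ≡ 1998 mod 2197]
  = -(999 / 2197)    [2197 ≡ 5 mod 8 ⇒ (2 / 2197) = -1]
  = -(2197 / 999)    [QR: 2197 ≡ 1 mod 4, sign kept]
  = -(199 / 999)    [2197 ≡ 199 mod 999]
  = (999 / 199)    [QR: both ≡ 3 mod 4, sign flips]
  = (4 / 199)    [999 ≡ 4 mod 199]
  = (1 / 199)    [199 ≡ 7 mod 8 ⇒ (2 / 199)^2 = +1]
  = 1    [(1 / 199) = 1]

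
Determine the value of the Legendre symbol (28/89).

-1

(28/89)
  = (7/89)    [89 ≡ 1 mod 8 ⇒ (2/89)^2 = +1]
  = (89/7)    [QR: 89 ≡ 1 mod 4, sign kept]
  = (5/7)    [89 ≡ 5 mod 7]
  = (7/5)    [QR: 5 ≡ 1 mod 4, sign kept]
  = (2/5)    [7 ≡ 2 mod 5]
  = -(1/5)    [5 ≡ 5 mod 8 ⇒ (2/5) = -1]
  = -1    [(1/5) = 1]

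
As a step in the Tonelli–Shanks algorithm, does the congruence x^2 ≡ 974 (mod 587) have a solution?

yes

Reduce the numerator: 974 ≡ 387 (mod 587), so (974/587) = (387/587).
Both 387 ≡ 3 and 587 ≡ 3 (mod 4), so reciprocity gives (387/587) = -(587/387). Reduce: 587 ≡ 200 (mod 387). Now have -(200/387).
Factor out 2: 200 = 2^3·25. Since 387 ≡ 3 (mod 8), (2/387) = -1, and (2/387)^3 = -1. Now have (25/387).
25 ≡ 1 (mod 4), so quadratic reciprocity gives (25/387) = (387/25). Reduce: 387 ≡ 12 (mod 25). Now have (12/25).
Factor out 2: 12 = 2^2·3. Since 25 ≡ 1 (mod 8), (2/25) = +1, and (2/25)^2 = +1. Now have (3/25).
25 ≡ 1 (mod 4), so quadratic reciprocity gives (3/25) = (25/3). Reduce: 25 ≡ 1 (mod 3). Now have (1/3).
(1/3) = 1. Collecting the sign factors: 1.
(974/587) = 1, and 587 is prime, so 974 is a quadratic residue mod 587.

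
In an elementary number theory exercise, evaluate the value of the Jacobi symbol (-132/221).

Reduce the numerator: -132 ≡ 89 (mod 221), so (-132/221) = (89/221).
89 ≡ 1 (mod 4), so quadratic reciprocity gives (89/221) = (221/89). Reduce: 221 ≡ 43 (mod 89). Now have (43/89).
89 ≡ 1 (mod 4), so quadratic reciprocity gives (43/89) = (89/43). Reduce: 89 ≡ 3 (mod 43). Now have (3/43).
Both 3 ≡ 3 and 43 ≡ 3 (mod 4), so reciprocity gives (3/43) = -(43/3). Reduce: 43 ≡ 1 (mod 3). Now have -(1/3).
(1/3) = 1. Collecting the sign factors: -1.

-1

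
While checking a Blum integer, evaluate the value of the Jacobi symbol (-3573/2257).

Reduce the numerator: -3573 ≡ 941 (mod 2257), so (-3573/2257) = (941/2257).
941 ≡ 1 (mod 4), so quadratic reciprocity gives (941/2257) = (2257/941). Reduce: 2257 ≡ 375 (mod 941). Now have (375/941).
941 ≡ 1 (mod 4), so quadratic reciprocity gives (375/941) = (941/375). Reduce: 941 ≡ 191 (mod 375). Now have (191/375).
Both 191 ≡ 3 and 375 ≡ 3 (mod 4), so reciprocity gives (191/375) = -(375/191). Reduce: 375 ≡ 184 (mod 191). Now have -(184/191).
Factor out 2: 184 = 2^3·23. Since 191 ≡ 7 (mod 8), (2/191) = +1, and (2/191)^3 = +1. Now have -(23/191).
Both 23 ≡ 3 and 191 ≡ 3 (mod 4), so reciprocity gives (23/191) = -(191/23). Reduce: 191 ≡ 7 (mod 23). Now have (7/23).
Both 7 ≡ 3 and 23 ≡ 3 (mod 4), so reciprocity gives (7/23) = -(23/7). Reduce: 23 ≡ 2 (mod 7). Now have -(2/7).
Factor out 2: 2 = 2. Since 7 ≡ 7 (mod 8), (2/7) = +1. Now have -(1/7).
(1/7) = 1. Collecting the sign factors: -1.

-1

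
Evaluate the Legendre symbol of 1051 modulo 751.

-1

Reduce the numerator: 1051 ≡ 300 (mod 751), so (1051/751) = (300/751).
Factor out 2: 300 = 2^2·75. Since 751 ≡ 7 (mod 8), (2/751) = +1, and (2/751)^2 = +1. Now have (75/751).
Both 75 ≡ 3 and 751 ≡ 3 (mod 4), so reciprocity gives (75/751) = -(751/75). Reduce: 751 ≡ 1 (mod 75). Now have -(1/75).
(1/75) = 1. Collecting the sign factors: -1.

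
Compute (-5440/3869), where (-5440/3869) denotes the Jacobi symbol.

(-5440/3869)
  = (2298/3869)    [-5440 ≡ 2298 mod 3869]
  = -(1149/3869)    [3869 ≡ 5 mod 8 ⇒ (2/3869) = -1]
  = -(3869/1149)    [QR: 1149 ≡ 1 mod 4, sign kept]
  = -(422/1149)    [3869 ≡ 422 mod 1149]
  = (211/1149)    [1149 ≡ 5 mod 8 ⇒ (2/1149) = -1]
  = (1149/211)    [QR: 1149 ≡ 1 mod 4, sign kept]
  = (94/211)    [1149 ≡ 94 mod 211]
  = -(47/211)    [211 ≡ 3 mod 8 ⇒ (2/211) = -1]
  = (211/47)    [QR: both ≡ 3 mod 4, sign flips]
  = (23/47)    [211 ≡ 23 mod 47]
  = -(47/23)    [QR: both ≡ 3 mod 4, sign flips]
  = -(1/23)    [47 ≡ 1 mod 23]
  = -1    [(1/23) = 1]

-1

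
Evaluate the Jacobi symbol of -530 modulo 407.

Pull out -1: (-530/407) = (-1/407)·(530/407). Since 407 ≡ 3 (mod 4), (-1/407) = -1. Now have -(530/407).
Reduce the numerator: 530 ≡ 123 (mod 407), so (530/407) = (123/407).
Both 123 ≡ 3 and 407 ≡ 3 (mod 4), so reciprocity gives (123/407) = -(407/123). Reduce: 407 ≡ 38 (mod 123). Now have (38/123).
Factor out 2: 38 = 2·19. Since 123 ≡ 3 (mod 8), (2/123) = -1. Now have -(19/123).
Both 19 ≡ 3 and 123 ≡ 3 (mod 4), so reciprocity gives (19/123) = -(123/19). Reduce: 123 ≡ 9 (mod 19). Now have (9/19).
9 ≡ 1 (mod 4), so quadratic reciprocity gives (9/19) = (19/9). Reduce: 19 ≡ 1 (mod 9). Now have (1/9).
(1/9) = 1. Collecting the sign factors: 1.

1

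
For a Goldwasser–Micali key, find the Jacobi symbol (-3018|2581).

Reduce the numerator: -3018 ≡ 2144 (mod 2581), so (-3018|2581) = (2144|2581).
Factor out 2: 2144 = 2^5·67. Since 2581 ≡ 5 (mod 8), (2|2581) = -1, and (2|2581)^5 = -1. Now have -(67|2581).
2581 ≡ 1 (mod 4), so quadratic reciprocity gives (67|2581) = (2581|67). Reduce: 2581 ≡ 35 (mod 67). Now have -(35|67).
Both 35 ≡ 3 and 67 ≡ 3 (mod 4), so reciprocity gives (35|67) = -(67|35). Reduce: 67 ≡ 32 (mod 35). Now have (32|35).
Factor out 2: 32 = 2^5. Since 35 ≡ 3 (mod 8), (2|35) = -1, and (2|35)^5 = -1. Now have -(1|35).
(1|35) = 1. Collecting the sign factors: -1.

-1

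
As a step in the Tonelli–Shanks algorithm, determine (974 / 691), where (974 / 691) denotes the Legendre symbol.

1

Reduce the numerator: 974 ≡ 283 (mod 691), so (974 / 691) = (283 / 691).
Both 283 ≡ 3 and 691 ≡ 3 (mod 4), so reciprocity gives (283 / 691) = -(691 / 283). Reduce: 691 ≡ 125 (mod 283). Now have -(125 / 283).
125 ≡ 1 (mod 4), so quadratic reciprocity gives (125 / 283) = (283 / 125). Reduce: 283 ≡ 33 (mod 125). Now have -(33 / 125).
33 ≡ 1 (mod 4), so quadratic reciprocity gives (33 / 125) = (125 / 33). Reduce: 125 ≡ 26 (mod 33). Now have -(26 / 33).
Factor out 2: 26 = 2·13. Since 33 ≡ 1 (mod 8), (2 / 33) = +1. Now have -(13 / 33).
13 ≡ 1 (mod 4), so quadratic reciprocity gives (13 / 33) = (33 / 13). Reduce: 33 ≡ 7 (mod 13). Now have -(7 / 13).
13 ≡ 1 (mod 4), so quadratic reciprocity gives (7 / 13) = (13 / 7). Reduce: 13 ≡ 6 (mod 7). Now have -(6 / 7).
Factor out 2: 6 = 2·3. Since 7 ≡ 7 (mod 8), (2 / 7) = +1. Now have -(3 / 7).
Both 3 ≡ 3 and 7 ≡ 3 (mod 4), so reciprocity gives (3 / 7) = -(7 / 3). Reduce: 7 ≡ 1 (mod 3). Now have (1 / 3).
(1 / 3) = 1. Collecting the sign factors: 1.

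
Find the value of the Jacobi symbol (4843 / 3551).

-1

(4843 / 3551)
  = (1292 / 3551)    [4843 ≡ 1292 mod 3551]
  = (323 / 3551)    [3551 ≡ 7 mod 8 ⇒ (2 / 3551)^2 = +1]
  = -(3551 / 323)    [QR: both ≡ 3 mod 4, sign flips]
  = -(321 / 323)    [3551 ≡ 321 mod 323]
  = -(323 / 321)    [QR: 321 ≡ 1 mod 4, sign kept]
  = -(2 / 321)    [323 ≡ 2 mod 321]
  = -(1 / 321)    [321 ≡ 1 mod 8 ⇒ (2 / 321) = +1]
  = -1    [(1 / 321) = 1]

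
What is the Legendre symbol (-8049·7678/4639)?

By multiplicativity, (-8049·7678/4639) = (-8049/4639)·(7678/4639).
First factor (-8049/4639):
Reduce the numerator: -8049 ≡ 1229 (mod 4639), so (-8049/4639) = (1229/4639).
1229 ≡ 1 (mod 4), so quadratic reciprocity gives (1229/4639) = (4639/1229). Reduce: 4639 ≡ 952 (mod 1229). Now have (952/1229).
Factor out 2: 952 = 2^3·119. Since 1229 ≡ 5 (mod 8), (2/1229) = -1, and (2/1229)^3 = -1. Now have -(119/1229).
1229 ≡ 1 (mod 4), so quadratic reciprocity gives (119/1229) = (1229/119). Reduce: 1229 ≡ 39 (mod 119). Now have -(39/119).
Both 39 ≡ 3 and 119 ≡ 3 (mod 4), so reciprocity gives (39/119) = -(119/39). Reduce: 119 ≡ 2 (mod 39). Now have (2/39).
Factor out 2: 2 = 2. Since 39 ≡ 7 (mod 8), (2/39) = +1. Now have (1/39).
(1/39) = 1. Collecting the sign factors: 1.
Second factor (7678/4639):
Reduce the numerator: 7678 ≡ 3039 (mod 4639), so (7678/4639) = (3039/4639).
Both 3039 ≡ 3 and 4639 ≡ 3 (mod 4), so reciprocity gives (3039/4639) = -(4639/3039). Reduce: 4639 ≡ 1600 (mod 3039). Now have -(1600/3039).
Factor out 2: 1600 = 2^6·25. Since 3039 ≡ 7 (mod 8), (2/3039) = +1, and (2/3039)^6 = +1. Now have -(25/3039).
25 ≡ 1 (mod 4), so quadratic reciprocity gives (25/3039) = (3039/25). Reduce: 3039 ≡ 14 (mod 25). Now have -(14/25).
Factor out 2: 14 = 2·7. Since 25 ≡ 1 (mod 8), (2/25) = +1. Now have -(7/25).
25 ≡ 1 (mod 4), so quadratic reciprocity gives (7/25) = (25/7). Reduce: 25 ≡ 4 (mod 7). Now have -(4/7).
Factor out 2: 4 = 2^2. Since 7 ≡ 7 (mod 8), (2/7) = +1, and (2/7)^2 = +1. Now have -(1/7).
(1/7) = 1. Collecting the sign factors: -1.
Product: (1)·(-1) = -1.

-1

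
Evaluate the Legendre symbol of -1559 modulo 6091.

-1

(-1559/6091)
  = (4532/6091)    [-1559 ≡ 4532 mod 6091]
  = (1133/6091)    [6091 ≡ 3 mod 8 ⇒ (2/6091)^2 = +1]
  = (6091/1133)    [QR: 1133 ≡ 1 mod 4, sign kept]
  = (426/1133)    [6091 ≡ 426 mod 1133]
  = -(213/1133)    [1133 ≡ 5 mod 8 ⇒ (2/1133) = -1]
  = -(1133/213)    [QR: 213 ≡ 1 mod 4, sign kept]
  = -(68/213)    [1133 ≡ 68 mod 213]
  = -(17/213)    [213 ≡ 5 mod 8 ⇒ (2/213)^2 = +1]
  = -(213/17)    [QR: 17 ≡ 1 mod 4, sign kept]
  = -(9/17)    [213 ≡ 9 mod 17]
  = -(17/9)    [QR: 9 ≡ 1 mod 4, sign kept]
  = -(8/9)    [17 ≡ 8 mod 9]
  = -(1/9)    [9 ≡ 1 mod 8 ⇒ (2/9)^3 = +1]
  = -1    [(1/9) = 1]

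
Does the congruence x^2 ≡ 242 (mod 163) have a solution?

Reduce the numerator: 242 ≡ 79 (mod 163), so (242/163) = (79/163).
Both 79 ≡ 3 and 163 ≡ 3 (mod 4), so reciprocity gives (79/163) = -(163/79). Reduce: 163 ≡ 5 (mod 79). Now have -(5/79).
5 ≡ 1 (mod 4), so quadratic reciprocity gives (5/79) = (79/5). Reduce: 79 ≡ 4 (mod 5). Now have -(4/5).
Factor out 2: 4 = 2^2. Since 5 ≡ 5 (mod 8), (2/5) = -1, and (2/5)^2 = +1. Now have -(1/5).
(1/5) = 1. Collecting the sign factors: -1.
The Legendre symbol is -1, so x^2 ≡ 242 (mod 163) has no solution.

no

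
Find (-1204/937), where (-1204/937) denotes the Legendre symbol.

1

Reduce the numerator: -1204 ≡ 670 (mod 937), so (-1204/937) = (670/937).
Factor out 2: 670 = 2·335. Since 937 ≡ 1 (mod 8), (2/937) = +1. Now have (335/937).
937 ≡ 1 (mod 4), so quadratic reciprocity gives (335/937) = (937/335). Reduce: 937 ≡ 267 (mod 335). Now have (267/335).
Both 267 ≡ 3 and 335 ≡ 3 (mod 4), so reciprocity gives (267/335) = -(335/267). Reduce: 335 ≡ 68 (mod 267). Now have -(68/267).
Factor out 2: 68 = 2^2·17. Since 267 ≡ 3 (mod 8), (2/267) = -1, and (2/267)^2 = +1. Now have -(17/267).
17 ≡ 1 (mod 4), so quadratic reciprocity gives (17/267) = (267/17). Reduce: 267 ≡ 12 (mod 17). Now have -(12/17).
Factor out 2: 12 = 2^2·3. Since 17 ≡ 1 (mod 8), (2/17) = +1, and (2/17)^2 = +1. Now have -(3/17).
17 ≡ 1 (mod 4), so quadratic reciprocity gives (3/17) = (17/3). Reduce: 17 ≡ 2 (mod 3). Now have -(2/3).
Factor out 2: 2 = 2. Since 3 ≡ 3 (mod 8), (2/3) = -1. Now have (1/3).
(1/3) = 1. Collecting the sign factors: 1.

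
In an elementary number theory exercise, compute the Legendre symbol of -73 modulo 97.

(-73/97)
  = (73/97)    [97 ≡ 1 mod 4 ⇒ (-1/97) = +1]
  = (97/73)    [QR: 73 ≡ 1 mod 4, sign kept]
  = (24/73)    [97 ≡ 24 mod 73]
  = (3/73)    [73 ≡ 1 mod 8 ⇒ (2/73)^3 = +1]
  = (73/3)    [QR: 73 ≡ 1 mod 4, sign kept]
  = (1/3)    [73 ≡ 1 mod 3]
  = 1    [(1/3) = 1]

1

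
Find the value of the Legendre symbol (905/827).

Reduce the numerator: 905 ≡ 78 (mod 827), so (905/827) = (78/827).
Factor out 2: 78 = 2·39. Since 827 ≡ 3 (mod 8), (2/827) = -1. Now have -(39/827).
Both 39 ≡ 3 and 827 ≡ 3 (mod 4), so reciprocity gives (39/827) = -(827/39). Reduce: 827 ≡ 8 (mod 39). Now have (8/39).
Factor out 2: 8 = 2^3. Since 39 ≡ 7 (mod 8), (2/39) = +1, and (2/39)^3 = +1. Now have (1/39).
(1/39) = 1. Collecting the sign factors: 1.

1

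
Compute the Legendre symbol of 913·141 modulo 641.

-1

By multiplicativity, (913·141/641) = (913/641)·(141/641).
First factor (913/641):
Reduce the numerator: 913 ≡ 272 (mod 641), so (913/641) = (272/641).
Factor out 2: 272 = 2^4·17. Since 641 ≡ 1 (mod 8), (2/641) = +1, and (2/641)^4 = +1. Now have (17/641).
17 ≡ 1 (mod 4), so quadratic reciprocity gives (17/641) = (641/17). Reduce: 641 ≡ 12 (mod 17). Now have (12/17).
Factor out 2: 12 = 2^2·3. Since 17 ≡ 1 (mod 8), (2/17) = +1, and (2/17)^2 = +1. Now have (3/17).
17 ≡ 1 (mod 4), so quadratic reciprocity gives (3/17) = (17/3). Reduce: 17 ≡ 2 (mod 3). Now have (2/3).
Factor out 2: 2 = 2. Since 3 ≡ 3 (mod 8), (2/3) = -1. Now have -(1/3).
(1/3) = 1. Collecting the sign factors: -1.
Second factor (141/641):
141 ≡ 1 (mod 4), so quadratic reciprocity gives (141/641) = (641/141). Reduce: 641 ≡ 77 (mod 141). Now have (77/141).
77 ≡ 1 (mod 4), so quadratic reciprocity gives (77/141) = (141/77). Reduce: 141 ≡ 64 (mod 77). Now have (64/77).
Factor out 2: 64 = 2^6. Since 77 ≡ 5 (mod 8), (2/77) = -1, and (2/77)^6 = +1. Now have (1/77).
(1/77) = 1. Collecting the sign factors: 1.
Product: (-1)·(1) = -1.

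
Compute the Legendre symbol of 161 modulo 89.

(161 / 89)
  = (72 / 89)    [161 ≡ 72 mod 89]
  = (9 / 89)    [89 ≡ 1 mod 8 ⇒ (2 / 89)^3 = +1]
  = (89 / 9)    [QR: 9 ≡ 1 mod 4, sign kept]
  = (8 / 9)    [89 ≡ 8 mod 9]
  = (1 / 9)    [9 ≡ 1 mod 8 ⇒ (2 / 9)^3 = +1]
  = 1    [(1 / 9) = 1]

1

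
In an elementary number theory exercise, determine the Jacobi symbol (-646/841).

1

(-646/841)
  = (195/841)    [-646 ≡ 195 mod 841]
  = (841/195)    [QR: 841 ≡ 1 mod 4, sign kept]
  = (61/195)    [841 ≡ 61 mod 195]
  = (195/61)    [QR: 61 ≡ 1 mod 4, sign kept]
  = (12/61)    [195 ≡ 12 mod 61]
  = (3/61)    [61 ≡ 5 mod 8 ⇒ (2/61)^2 = +1]
  = (61/3)    [QR: 61 ≡ 1 mod 4, sign kept]
  = (1/3)    [61 ≡ 1 mod 3]
  = 1    [(1/3) = 1]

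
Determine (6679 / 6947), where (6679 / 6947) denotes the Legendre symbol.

(6679 / 6947)
  = -(6947 / 6679)    [QR: both ≡ 3 mod 4, sign flips]
  = -(268 / 6679)    [6947 ≡ 268 mod 6679]
  = -(67 / 6679)    [6679 ≡ 7 mod 8 ⇒ (2 / 6679)^2 = +1]
  = (6679 / 67)    [QR: both ≡ 3 mod 4, sign flips]
  = (46 / 67)    [6679 ≡ 46 mod 67]
  = -(23 / 67)    [67 ≡ 3 mod 8 ⇒ (2 / 67) = -1]
  = (67 / 23)    [QR: both ≡ 3 mod 4, sign flips]
  = (21 / 23)    [67 ≡ 21 mod 23]
  = (23 / 21)    [QR: 21 ≡ 1 mod 4, sign kept]
  = (2 / 21)    [23 ≡ 2 mod 21]
  = -(1 / 21)    [21 ≡ 5 mod 8 ⇒ (2 / 21) = -1]
  = -1    [(1 / 21) = 1]

-1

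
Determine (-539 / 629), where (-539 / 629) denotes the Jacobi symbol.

-1

(-539 / 629)
  = (539 / 629)    [629 ≡ 1 mod 4 ⇒ (-1 / 629) = +1]
  = (629 / 539)    [QR: 629 ≡ 1 mod 4, sign kept]
  = (90 / 539)    [629 ≡ 90 mod 539]
  = -(45 / 539)    [539 ≡ 3 mod 8 ⇒ (2 / 539) = -1]
  = -(539 / 45)    [QR: 45 ≡ 1 mod 4, sign kept]
  = -(44 / 45)    [539 ≡ 44 mod 45]
  = -(11 / 45)    [45 ≡ 5 mod 8 ⇒ (2 / 45)^2 = +1]
  = -(45 / 11)    [QR: 45 ≡ 1 mod 4, sign kept]
  = -(1 / 11)    [45 ≡ 1 mod 11]
  = -1    [(1 / 11) = 1]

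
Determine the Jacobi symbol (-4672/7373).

(-4672/7373)
  = (2701/7373)    [-4672 ≡ 2701 mod 7373]
  = (7373/2701)    [QR: 2701 ≡ 1 mod 4, sign kept]
  = (1971/2701)    [7373 ≡ 1971 mod 2701]
  = (2701/1971)    [QR: 2701 ≡ 1 mod 4, sign kept]
  = (730/1971)    [2701 ≡ 730 mod 1971]
  = -(365/1971)    [1971 ≡ 3 mod 8 ⇒ (2/1971) = -1]
  = -(1971/365)    [QR: 365 ≡ 1 mod 4, sign kept]
  = -(146/365)    [1971 ≡ 146 mod 365]
  = (73/365)    [365 ≡ 5 mod 8 ⇒ (2/365) = -1]
  = (365/73)    [QR: 73 ≡ 1 mod 4, sign kept]
  = (0/73)    [365 ≡ 0 mod 73]
  = 0    [numerator 0, gcd > 1]

0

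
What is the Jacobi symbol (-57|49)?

1

(-57|49)
  = (41|49)    [-57 ≡ 41 mod 49]
  = (49|41)    [QR: 41 ≡ 1 mod 4, sign kept]
  = (8|41)    [49 ≡ 8 mod 41]
  = (1|41)    [41 ≡ 1 mod 8 ⇒ (2|41)^3 = +1]
  = 1    [(1|41) = 1]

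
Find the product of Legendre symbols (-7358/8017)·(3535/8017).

By multiplicativity, (-7358·3535/8017) = (-7358/8017)·(3535/8017).
First factor (-7358/8017):
(-7358/8017)
  = (7358/8017)    [8017 ≡ 1 mod 4 ⇒ (-1/8017) = +1]
  = (3679/8017)    [8017 ≡ 1 mod 8 ⇒ (2/8017) = +1]
  = (8017/3679)    [QR: 8017 ≡ 1 mod 4, sign kept]
  = (659/3679)    [8017 ≡ 659 mod 3679]
  = -(3679/659)    [QR: both ≡ 3 mod 4, sign flips]
  = -(384/659)    [3679 ≡ 384 mod 659]
  = (3/659)    [659 ≡ 3 mod 8 ⇒ (2/659)^7 = -1]
  = -(659/3)    [QR: both ≡ 3 mod 4, sign flips]
  = -(2/3)    [659 ≡ 2 mod 3]
  = (1/3)    [3 ≡ 3 mod 8 ⇒ (2/3) = -1]
  = 1    [(1/3) = 1]
Second factor (3535/8017):
(3535/8017)
  = (8017/3535)    [QR: 8017 ≡ 1 mod 4, sign kept]
  = (947/3535)    [8017 ≡ 947 mod 3535]
  = -(3535/947)    [QR: both ≡ 3 mod 4, sign flips]
  = -(694/947)    [3535 ≡ 694 mod 947]
  = (347/947)    [947 ≡ 3 mod 8 ⇒ (2/947) = -1]
  = -(947/347)    [QR: both ≡ 3 mod 4, sign flips]
  = -(253/347)    [947 ≡ 253 mod 347]
  = -(347/253)    [QR: 253 ≡ 1 mod 4, sign kept]
  = -(94/253)    [347 ≡ 94 mod 253]
  = (47/253)    [253 ≡ 5 mod 8 ⇒ (2/253) = -1]
  = (253/47)    [QR: 253 ≡ 1 mod 4, sign kept]
  = (18/47)    [253 ≡ 18 mod 47]
  = (9/47)    [47 ≡ 7 mod 8 ⇒ (2/47) = +1]
  = (47/9)    [QR: 9 ≡ 1 mod 4, sign kept]
  = (2/9)    [47 ≡ 2 mod 9]
  = (1/9)    [9 ≡ 1 mod 8 ⇒ (2/9) = +1]
  = 1    [(1/9) = 1]
Product: (1)·(1) = 1.

1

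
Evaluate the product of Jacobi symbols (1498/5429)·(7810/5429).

By multiplicativity, (1498·7810/5429) = (1498/5429)·(7810/5429).
First factor (1498/5429):
(1498/5429)
  = -(749/5429)    [5429 ≡ 5 mod 8 ⇒ (2/5429) = -1]
  = -(5429/749)    [QR: 749 ≡ 1 mod 4, sign kept]
  = -(186/749)    [5429 ≡ 186 mod 749]
  = (93/749)    [749 ≡ 5 mod 8 ⇒ (2/749) = -1]
  = (749/93)    [QR: 93 ≡ 1 mod 4, sign kept]
  = (5/93)    [749 ≡ 5 mod 93]
  = (93/5)    [QR: 5 ≡ 1 mod 4, sign kept]
  = (3/5)    [93 ≡ 3 mod 5]
  = (5/3)    [QR: 5 ≡ 1 mod 4, sign kept]
  = (2/3)    [5 ≡ 2 mod 3]
  = -(1/3)    [3 ≡ 3 mod 8 ⇒ (2/3) = -1]
  = -1    [(1/3) = 1]
Second factor (7810/5429):
(7810/5429)
  = (2381/5429)    [7810 ≡ 2381 mod 5429]
  = (5429/2381)    [QR: 2381 ≡ 1 mod 4, sign kept]
  = (667/2381)    [5429 ≡ 667 mod 2381]
  = (2381/667)    [QR: 2381 ≡ 1 mod 4, sign kept]
  = (380/667)    [2381 ≡ 380 mod 667]
  = (95/667)    [667 ≡ 3 mod 8 ⇒ (2/667)^2 = +1]
  = -(667/95)    [QR: both ≡ 3 mod 4, sign flips]
  = -(2/95)    [667 ≡ 2 mod 95]
  = -(1/95)    [95 ≡ 7 mod 8 ⇒ (2/95) = +1]
  = -1    [(1/95) = 1]
Product: (-1)·(-1) = 1.

1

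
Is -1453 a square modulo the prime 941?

no

Reduce the numerator: -1453 ≡ 429 (mod 941), so (-1453/941) = (429/941).
429 ≡ 1 (mod 4), so quadratic reciprocity gives (429/941) = (941/429). Reduce: 941 ≡ 83 (mod 429). Now have (83/429).
429 ≡ 1 (mod 4), so quadratic reciprocity gives (83/429) = (429/83). Reduce: 429 ≡ 14 (mod 83). Now have (14/83).
Factor out 2: 14 = 2·7. Since 83 ≡ 3 (mod 8), (2/83) = -1. Now have -(7/83).
Both 7 ≡ 3 and 83 ≡ 3 (mod 4), so reciprocity gives (7/83) = -(83/7). Reduce: 83 ≡ 6 (mod 7). Now have (6/7).
Factor out 2: 6 = 2·3. Since 7 ≡ 7 (mod 8), (2/7) = +1. Now have (3/7).
Both 3 ≡ 3 and 7 ≡ 3 (mod 4), so reciprocity gives (3/7) = -(7/3). Reduce: 7 ≡ 1 (mod 3). Now have -(1/3).
(1/3) = 1. Collecting the sign factors: -1.
(-1453/941) = -1, and 941 is prime, so -1453 is not a quadratic residue mod 941.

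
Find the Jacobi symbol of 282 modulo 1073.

1

(282/1073)
  = (141/1073)    [1073 ≡ 1 mod 8 ⇒ (2/1073) = +1]
  = (1073/141)    [QR: 141 ≡ 1 mod 4, sign kept]
  = (86/141)    [1073 ≡ 86 mod 141]
  = -(43/141)    [141 ≡ 5 mod 8 ⇒ (2/141) = -1]
  = -(141/43)    [QR: 141 ≡ 1 mod 4, sign kept]
  = -(12/43)    [141 ≡ 12 mod 43]
  = -(3/43)    [43 ≡ 3 mod 8 ⇒ (2/43)^2 = +1]
  = (43/3)    [QR: both ≡ 3 mod 4, sign flips]
  = (1/3)    [43 ≡ 1 mod 3]
  = 1    [(1/3) = 1]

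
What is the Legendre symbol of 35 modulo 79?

(35/79)
  = -(79/35)    [QR: both ≡ 3 mod 4, sign flips]
  = -(9/35)    [79 ≡ 9 mod 35]
  = -(35/9)    [QR: 9 ≡ 1 mod 4, sign kept]
  = -(8/9)    [35 ≡ 8 mod 9]
  = -(1/9)    [9 ≡ 1 mod 8 ⇒ (2/9)^3 = +1]
  = -1    [(1/9) = 1]

-1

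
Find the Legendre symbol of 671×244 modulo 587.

By multiplicativity, (671·244 / 587) = (671 / 587)·(244 / 587).
First factor (671 / 587):
(671 / 587)
  = (84 / 587)    [671 ≡ 84 mod 587]
  = (21 / 587)    [587 ≡ 3 mod 8 ⇒ (2 / 587)^2 = +1]
  = (587 / 21)    [QR: 21 ≡ 1 mod 4, sign kept]
  = (20 / 21)    [587 ≡ 20 mod 21]
  = (5 / 21)    [21 ≡ 5 mod 8 ⇒ (2 / 21)^2 = +1]
  = (21 / 5)    [QR: 5 ≡ 1 mod 4, sign kept]
  = (1 / 5)    [21 ≡ 1 mod 5]
  = 1    [(1 / 5) = 1]
Second factor (244 / 587):
(244 / 587)
  = (61 / 587)    [587 ≡ 3 mod 8 ⇒ (2 / 587)^2 = +1]
  = (587 / 61)    [QR: 61 ≡ 1 mod 4, sign kept]
  = (38 / 61)    [587 ≡ 38 mod 61]
  = -(19 / 61)    [61 ≡ 5 mod 8 ⇒ (2 / 61) = -1]
  = -(61 / 19)    [QR: 61 ≡ 1 mod 4, sign kept]
  = -(4 / 19)    [61 ≡ 4 mod 19]
  = -(1 / 19)    [19 ≡ 3 mod 8 ⇒ (2 / 19)^2 = +1]
  = -1    [(1 / 19) = 1]
Product: (1)·(-1) = -1.

-1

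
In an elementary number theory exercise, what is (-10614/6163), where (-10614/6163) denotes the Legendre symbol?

(-10614/6163)
  = -(10614/6163)    [6163 ≡ 3 mod 4 ⇒ (-1/6163) = -1]
  = -(4451/6163)    [10614 ≡ 4451 mod 6163]
  = (6163/4451)    [QR: both ≡ 3 mod 4, sign flips]
  = (1712/4451)    [6163 ≡ 1712 mod 4451]
  = (107/4451)    [4451 ≡ 3 mod 8 ⇒ (2/4451)^4 = +1]
  = -(4451/107)    [QR: both ≡ 3 mod 4, sign flips]
  = -(64/107)    [4451 ≡ 64 mod 107]
  = -(1/107)    [107 ≡ 3 mod 8 ⇒ (2/107)^6 = +1]
  = -1    [(1/107) = 1]

-1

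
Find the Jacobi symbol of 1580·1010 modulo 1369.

By multiplicativity, (1580·1010/1369) = (1580/1369)·(1010/1369).
First factor (1580/1369):
(1580/1369)
  = (211/1369)    [1580 ≡ 211 mod 1369]
  = (1369/211)    [QR: 1369 ≡ 1 mod 4, sign kept]
  = (103/211)    [1369 ≡ 103 mod 211]
  = -(211/103)    [QR: both ≡ 3 mod 4, sign flips]
  = -(5/103)    [211 ≡ 5 mod 103]
  = -(103/5)    [QR: 5 ≡ 1 mod 4, sign kept]
  = -(3/5)    [103 ≡ 3 mod 5]
  = -(5/3)    [QR: 5 ≡ 1 mod 4, sign kept]
  = -(2/3)    [5 ≡ 2 mod 3]
  = (1/3)    [3 ≡ 3 mod 8 ⇒ (2/3) = -1]
  = 1    [(1/3) = 1]
Second factor (1010/1369):
(1010/1369)
  = (505/1369)    [1369 ≡ 1 mod 8 ⇒ (2/1369) = +1]
  = (1369/505)    [QR: 505 ≡ 1 mod 4, sign kept]
  = (359/505)    [1369 ≡ 359 mod 505]
  = (505/359)    [QR: 505 ≡ 1 mod 4, sign kept]
  = (146/359)    [505 ≡ 146 mod 359]
  = (73/359)    [359 ≡ 7 mod 8 ⇒ (2/359) = +1]
  = (359/73)    [QR: 73 ≡ 1 mod 4, sign kept]
  = (67/73)    [359 ≡ 67 mod 73]
  = (73/67)    [QR: 73 ≡ 1 mod 4, sign kept]
  = (6/67)    [73 ≡ 6 mod 67]
  = -(3/67)    [67 ≡ 3 mod 8 ⇒ (2/67) = -1]
  = (67/3)    [QR: both ≡ 3 mod 4, sign flips]
  = (1/3)    [67 ≡ 1 mod 3]
  = 1    [(1/3) = 1]
Product: (1)·(1) = 1.

1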